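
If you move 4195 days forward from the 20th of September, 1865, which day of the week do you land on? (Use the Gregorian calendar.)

First find the weekday of Sep 20, 1865. Doomsday rule: the anchor day for the 1800s is Friday. For year 65: 65÷12 = 5 r 5, and 5÷4 = 1, so 5+5+1 = 11.
Friday + 11 ≡ Tuesday — that's 1865's doomsday.
In September the doomsday date is Sep 5.
Sep 20 is 15 days after Sep 5; 15 mod 7 = 1, so Tuesday + 1 = Wednesday.
4195 mod 7 = 2, so 4195 days after a Wednesday is Wednesday + 2 = Friday.

Friday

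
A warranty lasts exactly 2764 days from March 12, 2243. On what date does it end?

October 5, 2250

+366 (one year; includes Feb 29, 2244) → Mar 12, 2244 (2398 left).
+365 (one year) → Mar 12, 2245 (2033 left).
+365 (one year) → Mar 12, 2246 (1668 left).
+365 (one year) → Mar 12, 2247 (1303 left).
+366 (one year; includes Feb 29, 2248) → Mar 12, 2248 (937 left).
+365 (one year) → Mar 12, 2249 (572 left).
+365 (one year) → Mar 12, 2250 (207 left).
Mar has 31 days: +20 → Apr 1, 2250 (187 left).
Apr has 30 days: +30 → May 1, 2250 (157 left).
May has 31 days: +31 → Jun 1, 2250 (126 left).
Jun has 30 days: +30 → Jul 1, 2250 (96 left).
Jul has 31 days: +31 → Aug 1, 2250 (65 left).
Aug has 31 days: +31 → Sep 1, 2250 (34 left).
Sep has 30 days: +30 → Oct 1, 2250 (4 left).
+4 → Oct 5, 2250.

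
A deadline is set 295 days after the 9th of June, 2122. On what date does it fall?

March 31, 2123

Jun has 30 days: +22 → Jul 1, 2122 (273 left).
Jul has 31 days: +31 → Aug 1, 2122 (242 left).
Aug has 31 days: +31 → Sep 1, 2122 (211 left).
Sep has 30 days: +30 → Oct 1, 2122 (181 left).
Oct has 31 days: +31 → Nov 1, 2122 (150 left).
Nov has 30 days: +30 → Dec 1, 2122 (120 left).
Dec has 31 days: +31 → Jan 1, 2123 (89 left).
Jan has 31 days: +31 → Feb 1, 2123 (58 left).
Feb has 28 days: +28 → Mar 1, 2123 (30 left).
+30 → Mar 31, 2123.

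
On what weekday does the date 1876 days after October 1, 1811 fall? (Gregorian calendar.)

Oct 1, 1811 is a Tuesday.
1876 mod 7 = 0, so 1876 days after a Tuesday is Tuesday + 0 = Tuesday.

Tuesday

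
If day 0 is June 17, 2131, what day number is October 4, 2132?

475

Jun 17, 2131 → Jun 17, 2132: 366 days (Feb 29, 2132 is in that span).
Jun 17, 2132 → Jul 17, 2132: 30 days (June has 30).
Jul 17, 2132 → Aug 17, 2132: 31 days (July has 31).
Aug 17, 2132 → Sep 17, 2132: 31 days (August has 31).
Sep 17, 2132 → Oct 4, 2132: 17 days.
Total: 475 days.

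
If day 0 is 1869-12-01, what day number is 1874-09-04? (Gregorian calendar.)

Dec 1, 1869 → Dec 1, 1870: 365 days.
Dec 1, 1870 → Dec 1, 1871: 365 days.
Dec 1, 1871 → Dec 1, 1872: 366 days (Feb 29, 1872 is in that span).
Dec 1, 1872 → Dec 1, 1873: 365 days.
Dec 1, 1873 → Jan 1, 1874: 31 days (December has 31).
Jan 1, 1874 → Feb 1, 1874: 31 days (January has 31).
Feb 1, 1874 → Mar 1, 1874: 28 days (February has 28).
Mar 1, 1874 → Apr 1, 1874: 31 days (March has 31).
Apr 1, 1874 → May 1, 1874: 30 days (April has 30).
May 1, 1874 → Jun 1, 1874: 31 days (May has 31).
Jun 1, 1874 → Jul 1, 1874: 30 days (June has 30).
Jul 1, 1874 → Aug 1, 1874: 31 days (July has 31).
Aug 1, 1874 → Sep 1, 1874: 31 days (August has 31).
Sep 1, 1874 → Sep 4, 1874: 3 days.
Total: 1738 days.

1738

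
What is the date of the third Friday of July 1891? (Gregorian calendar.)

July 1, 1891 is a Wednesday.
The first Friday is therefore July 3 (2 days later).
The third Friday is 3 + 2×7 = July 17.

July 17, 1891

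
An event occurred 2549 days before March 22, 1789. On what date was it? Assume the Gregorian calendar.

−365 (one year) → Mar 22, 1788 (2184 left).
−366 (one year; includes Feb 29, 1788) → Mar 22, 1787 (1818 left).
−365 (one year) → Mar 22, 1786 (1453 left).
−365 (one year) → Mar 22, 1785 (1088 left).
−365 (one year) → Mar 22, 1784 (723 left).
−366 (one year; includes Feb 29, 1784) → Mar 22, 1783 (357 left).
−22 → Feb 28, 1783 (end of Feb, 28 days; 335 left).
−28 → Jan 31, 1783 (end of Jan, 31 days; 307 left).
−31 → Dec 31, 1782 (end of Dec, 31 days; 276 left).
−31 → Nov 30, 1782 (end of Nov, 30 days; 245 left).
−30 → Oct 31, 1782 (end of Oct, 31 days; 215 left).
−31 → Sep 30, 1782 (end of Sep, 30 days; 184 left).
−30 → Aug 31, 1782 (end of Aug, 31 days; 154 left).
−31 → Jul 31, 1782 (end of Jul, 31 days; 123 left).
−31 → Jun 30, 1782 (end of Jun, 30 days; 92 left).
−30 → May 31, 1782 (end of May, 31 days; 62 left).
−31 → Apr 30, 1782 (end of Apr, 30 days; 31 left).
−30 → Mar 31, 1782 (end of Mar, 31 days; 1 left).
−1 → Mar 30, 1782.

March 30, 1782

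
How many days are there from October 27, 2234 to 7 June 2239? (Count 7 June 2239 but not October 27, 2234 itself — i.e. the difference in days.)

Oct 27, 2234 → Oct 27, 2235: 365 days.
Oct 27, 2235 → Oct 27, 2236: 366 days (Feb 29, 2236 is in that span).
Oct 27, 2236 → Oct 27, 2237: 365 days.
Oct 27, 2237 → Oct 27, 2238: 365 days.
Oct 27, 2238 → Nov 27, 2238: 31 days (October has 31).
Nov 27, 2238 → Dec 27, 2238: 30 days (November has 30).
Dec 27, 2238 → Jan 27, 2239: 31 days (December has 31).
Jan 27, 2239 → Feb 27, 2239: 31 days (January has 31).
Feb 27, 2239 → Mar 27, 2239: 28 days (February has 28).
Mar 27, 2239 → Apr 27, 2239: 31 days (March has 31).
Apr 27, 2239 → May 27, 2239: 30 days (April has 30).
May 27, 2239 → Jun 7, 2239: 11 days.
Total: 1684 days.

1684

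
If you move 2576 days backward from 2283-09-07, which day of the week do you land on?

Friday

Sep 7, 2283 is a Friday.
2576 mod 7 = 0, so 2576 days before a Friday is Friday − 0 = Friday.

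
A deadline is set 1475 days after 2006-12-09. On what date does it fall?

+365 (one year) → Dec 9, 2007 (1110 left).
+366 (one year; includes Feb 29, 2008) → Dec 9, 2008 (744 left).
+365 (one year) → Dec 9, 2009 (379 left).
Dec has 31 days: +23 → Jan 1, 2010 (356 left).
Jan has 31 days: +31 → Feb 1, 2010 (325 left).
Feb has 28 days: +28 → Mar 1, 2010 (297 left).
Mar has 31 days: +31 → Apr 1, 2010 (266 left).
Apr has 30 days: +30 → May 1, 2010 (236 left).
May has 31 days: +31 → Jun 1, 2010 (205 left).
Jun has 30 days: +30 → Jul 1, 2010 (175 left).
Jul has 31 days: +31 → Aug 1, 2010 (144 left).
Aug has 31 days: +31 → Sep 1, 2010 (113 left).
Sep has 30 days: +30 → Oct 1, 2010 (83 left).
Oct has 31 days: +31 → Nov 1, 2010 (52 left).
Nov has 30 days: +30 → Dec 1, 2010 (22 left).
+22 → Dec 23, 2010.

December 23, 2010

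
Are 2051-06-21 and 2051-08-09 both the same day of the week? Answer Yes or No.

From Jun 21, 2051 to Aug 9, 2051 is 49 days.
49 mod 7 = 0, so they are the same weekday.
(Jun 21, 2051 is a Wednesday; Aug 9, 2051 is a Wednesday.)

Yes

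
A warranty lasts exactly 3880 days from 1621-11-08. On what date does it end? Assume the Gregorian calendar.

+365 (one year) → Nov 8, 1622 (3515 left).
+365 (one year) → Nov 8, 1623 (3150 left).
+366 (one year; includes Feb 29, 1624) → Nov 8, 1624 (2784 left).
+365 (one year) → Nov 8, 1625 (2419 left).
+365 (one year) → Nov 8, 1626 (2054 left).
+365 (one year) → Nov 8, 1627 (1689 left).
+366 (one year; includes Feb 29, 1628) → Nov 8, 1628 (1323 left).
+365 (one year) → Nov 8, 1629 (958 left).
+365 (one year) → Nov 8, 1630 (593 left).
+365 (one year) → Nov 8, 1631 (228 left).
Nov has 30 days: +23 → Dec 1, 1631 (205 left).
Dec has 31 days: +31 → Jan 1, 1632 (174 left).
Jan has 31 days: +31 → Feb 1, 1632 (143 left).
Feb has 29 days: +29 → Mar 1, 1632 (114 left).
Mar has 31 days: +31 → Apr 1, 1632 (83 left).
Apr has 30 days: +30 → May 1, 1632 (53 left).
May has 31 days: +31 → Jun 1, 1632 (22 left).
+22 → Jun 23, 1632.

June 23, 1632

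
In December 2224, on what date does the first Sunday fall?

December 5, 2224

December 1, 2224 is a Wednesday.
The first Sunday is therefore December 5 (4 days later).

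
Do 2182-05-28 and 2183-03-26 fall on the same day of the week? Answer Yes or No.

No

From May 28, 2182 to Mar 26, 2183 is 302 days.
302 mod 7 = 1, so they are different weekdays.
(May 28, 2182 is a Tuesday; Mar 26, 2183 is a Wednesday.)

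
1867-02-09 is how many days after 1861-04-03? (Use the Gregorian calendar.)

2138

Apr 3, 1861 → Apr 3, 1862: 365 days.
Apr 3, 1862 → Apr 3, 1863: 365 days.
Apr 3, 1863 → Apr 3, 1864: 366 days (Feb 29, 1864 is in that span).
Apr 3, 1864 → Apr 3, 1865: 365 days.
Apr 3, 1865 → Apr 3, 1866: 365 days.
Apr 3, 1866 → May 3, 1866: 30 days (April has 30).
May 3, 1866 → Jun 3, 1866: 31 days (May has 31).
Jun 3, 1866 → Jul 3, 1866: 30 days (June has 30).
Jul 3, 1866 → Aug 3, 1866: 31 days (July has 31).
Aug 3, 1866 → Sep 3, 1866: 31 days (August has 31).
Sep 3, 1866 → Oct 3, 1866: 30 days (September has 30).
Oct 3, 1866 → Nov 3, 1866: 31 days (October has 31).
Nov 3, 1866 → Dec 3, 1866: 30 days (November has 30).
Dec 3, 1866 → Jan 3, 1867: 31 days (December has 31).
Jan 3, 1867 → Feb 3, 1867: 31 days (January has 31).
Feb 3, 1867 → Feb 9, 1867: 6 days.
Total: 2138 days.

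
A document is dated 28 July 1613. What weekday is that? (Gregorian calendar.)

Doomsday rule: the anchor day for the 1600s is Tuesday. For year 13: 13÷12 = 1 r 1, and 1÷4 = 0, so 1+1+0 = 2.
Tuesday + 2 ≡ Thursday — that's 1613's doomsday.
In July the doomsday date is Jul 11.
Jul 28 is 17 days after Jul 11; 17 mod 7 = 3, so Thursday + 3 = Sunday.

Sunday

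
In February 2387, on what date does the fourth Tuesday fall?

February 1, 2387 is a Sunday.
The first Tuesday is therefore February 3 (2 days later).
The fourth Tuesday is 3 + 3×7 = February 24.

February 24, 2387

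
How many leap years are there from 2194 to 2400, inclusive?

50

Multiples of 4 in [2194,2400]: 52.
Of those, multiples of 100: 3 (not leap unless ÷400).
Multiples of 400: 1.
Leap years = 52 − 3 + 1 = 50.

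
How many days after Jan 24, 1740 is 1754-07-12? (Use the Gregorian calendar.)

5283

Jan 24, 1740 → Jan 24, 1741: 366 days (Feb 29, 1740 is in that span).
Jan 24, 1741 → Jan 24, 1742: 365 days.
Jan 24, 1742 → Jan 24, 1743: 365 days.
Jan 24, 1743 → Jan 24, 1744: 365 days.
Jan 24, 1744 → Jan 24, 1745: 366 days (Feb 29, 1744 is in that span).
Jan 24, 1745 → Jan 24, 1746: 365 days.
Jan 24, 1746 → Jan 24, 1747: 365 days.
Jan 24, 1747 → Jan 24, 1748: 365 days.
Jan 24, 1748 → Jan 24, 1749: 366 days (Feb 29, 1748 is in that span).
Jan 24, 1749 → Jan 24, 1750: 365 days.
Jan 24, 1750 → Jan 24, 1751: 365 days.
Jan 24, 1751 → Jan 24, 1752: 365 days.
Jan 24, 1752 → Jan 24, 1753: 366 days (Feb 29, 1752 is in that span).
Jan 24, 1753 → Jan 24, 1754: 365 days.
Jan 24, 1754 → Feb 24, 1754: 31 days (January has 31).
Feb 24, 1754 → Mar 24, 1754: 28 days (February has 28).
Mar 24, 1754 → Apr 24, 1754: 31 days (March has 31).
Apr 24, 1754 → May 24, 1754: 30 days (April has 30).
May 24, 1754 → Jun 24, 1754: 31 days (May has 31).
Jun 24, 1754 → Jul 12, 1754: 18 days.
Total: 5283 days.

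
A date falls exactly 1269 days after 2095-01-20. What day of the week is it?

First find the weekday of Jan 20, 2095. Doomsday rule: the anchor day for the 2000s is Tuesday. For year 95: 95÷12 = 7 r 11, and 11÷4 = 2, so 7+11+2 = 20.
Tuesday + 20 ≡ Monday — that's 2095's doomsday.
In January the doomsday date is Jan 3 (2095 is not a leap year).
Jan 20 is 17 days after Jan 3; 17 mod 7 = 3, so Monday + 3 = Thursday.
1269 mod 7 = 2, so 1269 days after a Thursday is Thursday + 2 = Saturday.

Saturday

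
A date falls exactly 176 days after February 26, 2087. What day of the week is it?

Thursday

Feb 26, 2087 is a Wednesday.
176 mod 7 = 1, so 176 days after a Wednesday is Wednesday + 1 = Thursday.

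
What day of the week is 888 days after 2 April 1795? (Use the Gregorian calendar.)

Wednesday

Apr 2, 1795 is a Thursday.
888 mod 7 = 6, so 888 days after a Thursday is Thursday + 6 = Wednesday.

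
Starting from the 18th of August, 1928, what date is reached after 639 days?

+365 (one year) → Aug 18, 1929 (274 left).
Aug has 31 days: +14 → Sep 1, 1929 (260 left).
Sep has 30 days: +30 → Oct 1, 1929 (230 left).
Oct has 31 days: +31 → Nov 1, 1929 (199 left).
Nov has 30 days: +30 → Dec 1, 1929 (169 left).
Dec has 31 days: +31 → Jan 1, 1930 (138 left).
Jan has 31 days: +31 → Feb 1, 1930 (107 left).
Feb has 28 days: +28 → Mar 1, 1930 (79 left).
Mar has 31 days: +31 → Apr 1, 1930 (48 left).
Apr has 30 days: +30 → May 1, 1930 (18 left).
+18 → May 19, 1930.

May 19, 1930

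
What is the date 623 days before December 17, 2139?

−365 (one year) → Dec 17, 2138 (258 left).
−17 → Nov 30, 2138 (end of Nov, 30 days; 241 left).
−30 → Oct 31, 2138 (end of Oct, 31 days; 211 left).
−31 → Sep 30, 2138 (end of Sep, 30 days; 180 left).
−30 → Aug 31, 2138 (end of Aug, 31 days; 150 left).
−31 → Jul 31, 2138 (end of Jul, 31 days; 119 left).
−31 → Jun 30, 2138 (end of Jun, 30 days; 88 left).
−30 → May 31, 2138 (end of May, 31 days; 58 left).
−31 → Apr 30, 2138 (end of Apr, 30 days; 27 left).
−27 → Apr 3, 2138.

April 3, 2138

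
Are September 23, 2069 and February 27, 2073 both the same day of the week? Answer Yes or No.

Yes

From Sep 23, 2069 to Feb 27, 2073 is 1253 days.
1253 mod 7 = 0, so they are the same weekday.
(Sep 23, 2069 is a Monday; Feb 27, 2073 is a Monday.)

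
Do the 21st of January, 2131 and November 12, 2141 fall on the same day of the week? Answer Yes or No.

From Jan 21, 2131 to Nov 12, 2141 is 3948 days.
3948 mod 7 = 0, so they are the same weekday.
(Jan 21, 2131 is a Sunday; Nov 12, 2141 is a Sunday.)

Yes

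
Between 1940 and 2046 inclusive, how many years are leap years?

Multiples of 4 in [1940,2046]: 27.
Of those, multiples of 100: 1 (not leap unless ÷400).
Multiples of 400: 1.
Leap years = 27 − 1 + 1 = 27.

27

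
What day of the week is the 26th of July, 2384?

Thursday

Doomsday rule: the anchor day for the 2300s is Wednesday. For year 84: 84÷12 = 7 r 0, and 0÷4 = 0, so 7+0+0 = 7.
Wednesday + 7 ≡ Wednesday — that's 2384's doomsday.
In July the doomsday date is Jul 11.
Jul 26 is 15 days after Jul 11; 15 mod 7 = 1, so Wednesday + 1 = Thursday.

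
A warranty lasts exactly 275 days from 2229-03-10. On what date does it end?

Mar has 31 days: +22 → Apr 1, 2229 (253 left).
Apr has 30 days: +30 → May 1, 2229 (223 left).
May has 31 days: +31 → Jun 1, 2229 (192 left).
Jun has 30 days: +30 → Jul 1, 2229 (162 left).
Jul has 31 days: +31 → Aug 1, 2229 (131 left).
Aug has 31 days: +31 → Sep 1, 2229 (100 left).
Sep has 30 days: +30 → Oct 1, 2229 (70 left).
Oct has 31 days: +31 → Nov 1, 2229 (39 left).
Nov has 30 days: +30 → Dec 1, 2229 (9 left).
+9 → Dec 10, 2229.

December 10, 2229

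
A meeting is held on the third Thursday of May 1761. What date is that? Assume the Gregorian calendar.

May 1, 1761 is a Friday.
The first Thursday is therefore May 7 (6 days later).
The third Thursday is 7 + 2×7 = May 21.

May 21, 1761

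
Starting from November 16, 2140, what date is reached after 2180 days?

+365 (one year) → Nov 16, 2141 (1815 left).
+365 (one year) → Nov 16, 2142 (1450 left).
+365 (one year) → Nov 16, 2143 (1085 left).
+366 (one year; includes Feb 29, 2144) → Nov 16, 2144 (719 left).
+365 (one year) → Nov 16, 2145 (354 left).
Nov has 30 days: +15 → Dec 1, 2145 (339 left).
Dec has 31 days: +31 → Jan 1, 2146 (308 left).
Jan has 31 days: +31 → Feb 1, 2146 (277 left).
Feb has 28 days: +28 → Mar 1, 2146 (249 left).
Mar has 31 days: +31 → Apr 1, 2146 (218 left).
Apr has 30 days: +30 → May 1, 2146 (188 left).
May has 31 days: +31 → Jun 1, 2146 (157 left).
Jun has 30 days: +30 → Jul 1, 2146 (127 left).
Jul has 31 days: +31 → Aug 1, 2146 (96 left).
Aug has 31 days: +31 → Sep 1, 2146 (65 left).
Sep has 30 days: +30 → Oct 1, 2146 (35 left).
Oct has 31 days: +31 → Nov 1, 2146 (4 left).
+4 → Nov 5, 2146.

November 5, 2146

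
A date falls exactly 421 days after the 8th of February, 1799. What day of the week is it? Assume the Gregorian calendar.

Feb 8, 1799 is a Friday.
421 mod 7 = 1, so 421 days after a Friday is Friday + 1 = Saturday.

Saturday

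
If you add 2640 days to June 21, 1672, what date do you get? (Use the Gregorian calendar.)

September 13, 1679

+365 (one year) → Jun 21, 1673 (2275 left).
+365 (one year) → Jun 21, 1674 (1910 left).
+365 (one year) → Jun 21, 1675 (1545 left).
+366 (one year; includes Feb 29, 1676) → Jun 21, 1676 (1179 left).
+365 (one year) → Jun 21, 1677 (814 left).
+365 (one year) → Jun 21, 1678 (449 left).
+365 (one year) → Jun 21, 1679 (84 left).
Jun has 30 days: +10 → Jul 1, 1679 (74 left).
Jul has 31 days: +31 → Aug 1, 1679 (43 left).
Aug has 31 days: +31 → Sep 1, 1679 (12 left).
+12 → Sep 13, 1679.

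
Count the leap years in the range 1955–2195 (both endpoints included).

59

Multiples of 4 in [1955,2195]: 60.
Of those, multiples of 100: 2 (not leap unless ÷400).
Multiples of 400: 1.
Leap years = 60 − 2 + 1 = 59.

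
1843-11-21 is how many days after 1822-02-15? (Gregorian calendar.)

Feb 15, 1822 → Feb 15, 1823: 365 days.
Feb 15, 1823 → Feb 15, 1824: 365 days.
Feb 15, 1824 → Feb 15, 1825: 366 days (Feb 29, 1824 is in that span).
Feb 15, 1825 → Feb 15, 1826: 365 days.
Feb 15, 1826 → Feb 15, 1827: 365 days.
Feb 15, 1827 → Feb 15, 1828: 365 days.
Feb 15, 1828 → Feb 15, 1829: 366 days (Feb 29, 1828 is in that span).
Feb 15, 1829 → Feb 15, 1830: 365 days.
Feb 15, 1830 → Feb 15, 1831: 365 days.
Feb 15, 1831 → Feb 15, 1832: 365 days.
Feb 15, 1832 → Feb 15, 1833: 366 days (Feb 29, 1832 is in that span).
Feb 15, 1833 → Feb 15, 1834: 365 days.
Feb 15, 1834 → Feb 15, 1835: 365 days.
Feb 15, 1835 → Feb 15, 1836: 365 days.
Feb 15, 1836 → Feb 15, 1837: 366 days (Feb 29, 1836 is in that span).
Feb 15, 1837 → Feb 15, 1838: 365 days.
Feb 15, 1838 → Feb 15, 1839: 365 days.
Feb 15, 1839 → Feb 15, 1840: 365 days.
Feb 15, 1840 → Feb 15, 1841: 366 days (Feb 29, 1840 is in that span).
Feb 15, 1841 → Feb 15, 1842: 365 days.
Feb 15, 1842 → Feb 15, 1843: 365 days.
Feb 15, 1843 → Mar 15, 1843: 28 days (February has 28).
Mar 15, 1843 → Apr 15, 1843: 31 days (March has 31).
Apr 15, 1843 → May 15, 1843: 30 days (April has 30).
May 15, 1843 → Jun 15, 1843: 31 days (May has 31).
Jun 15, 1843 → Jul 15, 1843: 30 days (June has 30).
Jul 15, 1843 → Aug 15, 1843: 31 days (July has 31).
Aug 15, 1843 → Sep 15, 1843: 31 days (August has 31).
Sep 15, 1843 → Oct 15, 1843: 30 days (September has 30).
Oct 15, 1843 → Nov 15, 1843: 31 days (October has 31).
Nov 15, 1843 → Nov 21, 1843: 6 days.
Total: 7949 days.

7949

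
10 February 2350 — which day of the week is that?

Friday

Doomsday rule: the anchor day for the 2300s is Wednesday. For year 50: 50÷12 = 4 r 2, and 2÷4 = 0, so 4+2+0 = 6.
Wednesday + 6 ≡ Tuesday — that's 2350's doomsday.
In February the doomsday date is Feb 28 (2350 is not a leap year).
Feb 10 is 18 days before Feb 28; 18 mod 7 = 4, so Tuesday − 4 = Friday.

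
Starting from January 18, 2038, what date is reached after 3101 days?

July 16, 2046

+365 (one year) → Jan 18, 2039 (2736 left).
+365 (one year) → Jan 18, 2040 (2371 left).
+366 (one year; includes Feb 29, 2040) → Jan 18, 2041 (2005 left).
+365 (one year) → Jan 18, 2042 (1640 left).
+365 (one year) → Jan 18, 2043 (1275 left).
+365 (one year) → Jan 18, 2044 (910 left).
+366 (one year; includes Feb 29, 2044) → Jan 18, 2045 (544 left).
+365 (one year) → Jan 18, 2046 (179 left).
Jan has 31 days: +14 → Feb 1, 2046 (165 left).
Feb has 28 days: +28 → Mar 1, 2046 (137 left).
Mar has 31 days: +31 → Apr 1, 2046 (106 left).
Apr has 30 days: +30 → May 1, 2046 (76 left).
May has 31 days: +31 → Jun 1, 2046 (45 left).
Jun has 30 days: +30 → Jul 1, 2046 (15 left).
+15 → Jul 16, 2046.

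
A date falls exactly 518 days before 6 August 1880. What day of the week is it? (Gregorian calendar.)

First find the weekday of Aug 6, 1880. Doomsday rule: the anchor day for the 1800s is Friday. For year 80: 80÷12 = 6 r 8, and 8÷4 = 2, so 6+8+2 = 16.
Friday + 16 ≡ Sunday — that's 1880's doomsday.
In August the doomsday date is Aug 8.
Aug 6 is 2 days before Aug 8; 2 mod 7 = 2, so Sunday − 2 = Friday.
518 mod 7 = 0, so 518 days before a Friday is Friday − 0 = Friday.

Friday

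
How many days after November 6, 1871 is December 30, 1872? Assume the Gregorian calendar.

420

Nov 6, 1871 → Nov 6, 1872: 366 days (Feb 29, 1872 is in that span).
Nov 6, 1872 → Dec 6, 1872: 30 days (November has 30).
Dec 6, 1872 → Dec 30, 1872: 24 days.
Total: 420 days.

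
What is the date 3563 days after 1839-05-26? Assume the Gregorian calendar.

+366 (one year; includes Feb 29, 1840) → May 26, 1840 (3197 left).
+365 (one year) → May 26, 1841 (2832 left).
+365 (one year) → May 26, 1842 (2467 left).
+365 (one year) → May 26, 1843 (2102 left).
+366 (one year; includes Feb 29, 1844) → May 26, 1844 (1736 left).
+365 (one year) → May 26, 1845 (1371 left).
+365 (one year) → May 26, 1846 (1006 left).
+365 (one year) → May 26, 1847 (641 left).
+366 (one year; includes Feb 29, 1848) → May 26, 1848 (275 left).
May has 31 days: +6 → Jun 1, 1848 (269 left).
Jun has 30 days: +30 → Jul 1, 1848 (239 left).
Jul has 31 days: +31 → Aug 1, 1848 (208 left).
Aug has 31 days: +31 → Sep 1, 1848 (177 left).
Sep has 30 days: +30 → Oct 1, 1848 (147 left).
Oct has 31 days: +31 → Nov 1, 1848 (116 left).
Nov has 30 days: +30 → Dec 1, 1848 (86 left).
Dec has 31 days: +31 → Jan 1, 1849 (55 left).
Jan has 31 days: +31 → Feb 1, 1849 (24 left).
+24 → Feb 25, 1849.

February 25, 1849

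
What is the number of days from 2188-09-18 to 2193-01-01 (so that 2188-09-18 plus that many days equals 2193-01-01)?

1566

Sep 18, 2188 → Sep 18, 2189: 365 days.
Sep 18, 2189 → Sep 18, 2190: 365 days.
Sep 18, 2190 → Sep 18, 2191: 365 days.
Sep 18, 2191 → Sep 18, 2192: 366 days (Feb 29, 2192 is in that span).
Sep 18, 2192 → Oct 18, 2192: 30 days (September has 30).
Oct 18, 2192 → Nov 18, 2192: 31 days (October has 31).
Nov 18, 2192 → Dec 18, 2192: 30 days (November has 30).
Dec 18, 2192 → Jan 1, 2193: 14 days.
Total: 1566 days.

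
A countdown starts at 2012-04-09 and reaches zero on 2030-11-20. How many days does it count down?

6799

Apr 9, 2012 → Apr 9, 2013: 365 days.
Apr 9, 2013 → Apr 9, 2014: 365 days.
Apr 9, 2014 → Apr 9, 2015: 365 days.
Apr 9, 2015 → Apr 9, 2016: 366 days (Feb 29, 2016 is in that span).
Apr 9, 2016 → Apr 9, 2017: 365 days.
Apr 9, 2017 → Apr 9, 2018: 365 days.
Apr 9, 2018 → Apr 9, 2019: 365 days.
Apr 9, 2019 → Apr 9, 2020: 366 days (Feb 29, 2020 is in that span).
Apr 9, 2020 → Apr 9, 2021: 365 days.
Apr 9, 2021 → Apr 9, 2022: 365 days.
Apr 9, 2022 → Apr 9, 2023: 365 days.
Apr 9, 2023 → Apr 9, 2024: 366 days (Feb 29, 2024 is in that span).
Apr 9, 2024 → Apr 9, 2025: 365 days.
Apr 9, 2025 → Apr 9, 2026: 365 days.
Apr 9, 2026 → Apr 9, 2027: 365 days.
Apr 9, 2027 → Apr 9, 2028: 366 days (Feb 29, 2028 is in that span).
Apr 9, 2028 → Apr 9, 2029: 365 days.
Apr 9, 2029 → Apr 9, 2030: 365 days.
Apr 9, 2030 → May 9, 2030: 30 days (April has 30).
May 9, 2030 → Jun 9, 2030: 31 days (May has 31).
Jun 9, 2030 → Jul 9, 2030: 30 days (June has 30).
Jul 9, 2030 → Aug 9, 2030: 31 days (July has 31).
Aug 9, 2030 → Sep 9, 2030: 31 days (August has 31).
Sep 9, 2030 → Oct 9, 2030: 30 days (September has 30).
Oct 9, 2030 → Nov 9, 2030: 31 days (October has 31).
Nov 9, 2030 → Nov 20, 2030: 11 days.
Total: 6799 days.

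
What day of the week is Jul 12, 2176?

Doomsday rule: the anchor day for the 2100s is Sunday. For year 76: 76÷12 = 6 r 4, and 4÷4 = 1, so 6+4+1 = 11.
Sunday + 11 ≡ Thursday — that's 2176's doomsday.
In July the doomsday date is Jul 11.
Jul 12 is 1 day after Jul 11; 1 mod 7 = 1, so Thursday + 1 = Friday.

Friday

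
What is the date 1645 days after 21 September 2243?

+366 (one year; includes Feb 29, 2244) → Sep 21, 2244 (1279 left).
+365 (one year) → Sep 21, 2245 (914 left).
+365 (one year) → Sep 21, 2246 (549 left).
+365 (one year) → Sep 21, 2247 (184 left).
Sep has 30 days: +10 → Oct 1, 2247 (174 left).
Oct has 31 days: +31 → Nov 1, 2247 (143 left).
Nov has 30 days: +30 → Dec 1, 2247 (113 left).
Dec has 31 days: +31 → Jan 1, 2248 (82 left).
Jan has 31 days: +31 → Feb 1, 2248 (51 left).
Feb has 29 days: +29 → Mar 1, 2248 (22 left).
+22 → Mar 23, 2248.

March 23, 2248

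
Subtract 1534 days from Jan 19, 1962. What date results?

−365 (one year) → Jan 19, 1961 (1169 left).
−366 (one year; includes Feb 29, 1960) → Jan 19, 1960 (803 left).
−365 (one year) → Jan 19, 1959 (438 left).
−365 (one year) → Jan 19, 1958 (73 left).
−19 → Dec 31, 1957 (end of Dec, 31 days; 54 left).
−31 → Nov 30, 1957 (end of Nov, 30 days; 23 left).
−23 → Nov 7, 1957.

November 7, 1957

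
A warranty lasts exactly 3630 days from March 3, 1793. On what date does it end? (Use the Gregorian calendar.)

February 10, 1803

+365 (one year) → Mar 3, 1794 (3265 left).
+365 (one year) → Mar 3, 1795 (2900 left).
+366 (one year; includes Feb 29, 1796) → Mar 3, 1796 (2534 left).
+365 (one year) → Mar 3, 1797 (2169 left).
+365 (one year) → Mar 3, 1798 (1804 left).
+365 (one year) → Mar 3, 1799 (1439 left).
+365 (one year) → Mar 3, 1800 (1074 left).
+365 (one year) → Mar 3, 1801 (709 left).
+365 (one year) → Mar 3, 1802 (344 left).
Mar has 31 days: +29 → Apr 1, 1802 (315 left).
Apr has 30 days: +30 → May 1, 1802 (285 left).
May has 31 days: +31 → Jun 1, 1802 (254 left).
Jun has 30 days: +30 → Jul 1, 1802 (224 left).
Jul has 31 days: +31 → Aug 1, 1802 (193 left).
Aug has 31 days: +31 → Sep 1, 1802 (162 left).
Sep has 30 days: +30 → Oct 1, 1802 (132 left).
Oct has 31 days: +31 → Nov 1, 1802 (101 left).
Nov has 30 days: +30 → Dec 1, 1802 (71 left).
Dec has 31 days: +31 → Jan 1, 1803 (40 left).
Jan has 31 days: +31 → Feb 1, 1803 (9 left).
+9 → Feb 10, 1803.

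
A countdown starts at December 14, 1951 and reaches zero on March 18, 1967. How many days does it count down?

Dec 14, 1951 → Dec 14, 1952: 366 days (Feb 29, 1952 is in that span).
Dec 14, 1952 → Dec 14, 1953: 365 days.
Dec 14, 1953 → Dec 14, 1954: 365 days.
Dec 14, 1954 → Dec 14, 1955: 365 days.
Dec 14, 1955 → Dec 14, 1956: 366 days (Feb 29, 1956 is in that span).
Dec 14, 1956 → Dec 14, 1957: 365 days.
Dec 14, 1957 → Dec 14, 1958: 365 days.
Dec 14, 1958 → Dec 14, 1959: 365 days.
Dec 14, 1959 → Dec 14, 1960: 366 days (Feb 29, 1960 is in that span).
Dec 14, 1960 → Dec 14, 1961: 365 days.
Dec 14, 1961 → Dec 14, 1962: 365 days.
Dec 14, 1962 → Dec 14, 1963: 365 days.
Dec 14, 1963 → Dec 14, 1964: 366 days (Feb 29, 1964 is in that span).
Dec 14, 1964 → Dec 14, 1965: 365 days.
Dec 14, 1965 → Dec 14, 1966: 365 days.
Dec 14, 1966 → Jan 14, 1967: 31 days (December has 31).
Jan 14, 1967 → Feb 14, 1967: 31 days (January has 31).
Feb 14, 1967 → Mar 14, 1967: 28 days (February has 28).
Mar 14, 1967 → Mar 18, 1967: 4 days.
Total: 5573 days.

5573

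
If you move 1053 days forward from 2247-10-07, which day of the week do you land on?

Sunday

First find the weekday of Oct 7, 2247. Doomsday rule: the anchor day for the 2200s is Friday. For year 47: 47÷12 = 3 r 11, and 11÷4 = 2, so 3+11+2 = 16.
Friday + 16 ≡ Sunday — that's 2247's doomsday.
In October the doomsday date is Oct 10.
Oct 7 is 3 days before Oct 10; 3 mod 7 = 3, so Sunday − 3 = Thursday.
1053 mod 7 = 3, so 1053 days after a Thursday is Thursday + 3 = Sunday.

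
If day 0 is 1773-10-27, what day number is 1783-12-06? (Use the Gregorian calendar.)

3692

Oct 27, 1773 → Oct 27, 1774: 365 days.
Oct 27, 1774 → Oct 27, 1775: 365 days.
Oct 27, 1775 → Oct 27, 1776: 366 days (Feb 29, 1776 is in that span).
Oct 27, 1776 → Oct 27, 1777: 365 days.
Oct 27, 1777 → Oct 27, 1778: 365 days.
Oct 27, 1778 → Oct 27, 1779: 365 days.
Oct 27, 1779 → Oct 27, 1780: 366 days (Feb 29, 1780 is in that span).
Oct 27, 1780 → Oct 27, 1781: 365 days.
Oct 27, 1781 → Oct 27, 1782: 365 days.
Oct 27, 1782 → Oct 27, 1783: 365 days.
Oct 27, 1783 → Nov 27, 1783: 31 days (October has 31).
Nov 27, 1783 → Dec 6, 1783: 9 days.
Total: 3692 days.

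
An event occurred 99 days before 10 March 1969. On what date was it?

December 1, 1968

−10 → Feb 28, 1969 (end of Feb, 28 days; 89 left).
−28 → Jan 31, 1969 (end of Jan, 31 days; 61 left).
−31 → Dec 31, 1968 (end of Dec, 31 days; 30 left).
−30 → Dec 1, 1968.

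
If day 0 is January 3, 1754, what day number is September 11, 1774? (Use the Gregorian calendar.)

7556

Jan 3, 1754 → Jan 3, 1755: 365 days.
Jan 3, 1755 → Jan 3, 1756: 365 days.
Jan 3, 1756 → Jan 3, 1757: 366 days (Feb 29, 1756 is in that span).
Jan 3, 1757 → Jan 3, 1758: 365 days.
Jan 3, 1758 → Jan 3, 1759: 365 days.
Jan 3, 1759 → Jan 3, 1760: 365 days.
Jan 3, 1760 → Jan 3, 1761: 366 days (Feb 29, 1760 is in that span).
Jan 3, 1761 → Jan 3, 1762: 365 days.
Jan 3, 1762 → Jan 3, 1763: 365 days.
Jan 3, 1763 → Jan 3, 1764: 365 days.
Jan 3, 1764 → Jan 3, 1765: 366 days (Feb 29, 1764 is in that span).
Jan 3, 1765 → Jan 3, 1766: 365 days.
Jan 3, 1766 → Jan 3, 1767: 365 days.
Jan 3, 1767 → Jan 3, 1768: 365 days.
Jan 3, 1768 → Jan 3, 1769: 366 days (Feb 29, 1768 is in that span).
Jan 3, 1769 → Jan 3, 1770: 365 days.
Jan 3, 1770 → Jan 3, 1771: 365 days.
Jan 3, 1771 → Jan 3, 1772: 365 days.
Jan 3, 1772 → Jan 3, 1773: 366 days (Feb 29, 1772 is in that span).
Jan 3, 1773 → Jan 3, 1774: 365 days.
Jan 3, 1774 → Feb 3, 1774: 31 days (January has 31).
Feb 3, 1774 → Mar 3, 1774: 28 days (February has 28).
Mar 3, 1774 → Apr 3, 1774: 31 days (March has 31).
Apr 3, 1774 → May 3, 1774: 30 days (April has 30).
May 3, 1774 → Jun 3, 1774: 31 days (May has 31).
Jun 3, 1774 → Jul 3, 1774: 30 days (June has 30).
Jul 3, 1774 → Aug 3, 1774: 31 days (July has 31).
Aug 3, 1774 → Sep 3, 1774: 31 days (August has 31).
Sep 3, 1774 → Sep 11, 1774: 8 days.
Total: 7556 days.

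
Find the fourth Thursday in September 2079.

September 28, 2079

September 1, 2079 is a Friday.
The first Thursday is therefore September 7 (6 days later).
The fourth Thursday is 7 + 3×7 = September 28.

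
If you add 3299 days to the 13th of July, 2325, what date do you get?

+365 (one year) → Jul 13, 2326 (2934 left).
+365 (one year) → Jul 13, 2327 (2569 left).
+366 (one year; includes Feb 29, 2328) → Jul 13, 2328 (2203 left).
+365 (one year) → Jul 13, 2329 (1838 left).
+365 (one year) → Jul 13, 2330 (1473 left).
+365 (one year) → Jul 13, 2331 (1108 left).
+366 (one year; includes Feb 29, 2332) → Jul 13, 2332 (742 left).
+365 (one year) → Jul 13, 2333 (377 left).
Jul has 31 days: +19 → Aug 1, 2333 (358 left).
Aug has 31 days: +31 → Sep 1, 2333 (327 left).
Sep has 30 days: +30 → Oct 1, 2333 (297 left).
Oct has 31 days: +31 → Nov 1, 2333 (266 left).
Nov has 30 days: +30 → Dec 1, 2333 (236 left).
Dec has 31 days: +31 → Jan 1, 2334 (205 left).
Jan has 31 days: +31 → Feb 1, 2334 (174 left).
Feb has 28 days: +28 → Mar 1, 2334 (146 left).
Mar has 31 days: +31 → Apr 1, 2334 (115 left).
Apr has 30 days: +30 → May 1, 2334 (85 left).
May has 31 days: +31 → Jun 1, 2334 (54 left).
Jun has 30 days: +30 → Jul 1, 2334 (24 left).
+24 → Jul 25, 2334.

July 25, 2334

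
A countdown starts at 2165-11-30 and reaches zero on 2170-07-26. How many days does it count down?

1699

Nov 30, 2165 → Nov 30, 2166: 365 days.
Nov 30, 2166 → Nov 30, 2167: 365 days.
Nov 30, 2167 → Nov 30, 2168: 366 days (Feb 29, 2168 is in that span).
Nov 30, 2168 → Nov 30, 2169: 365 days.
Nov 30, 2169 → Dec 30, 2169: 30 days (November has 30).
Dec 30, 2169 → Jan 30, 2170: 31 days (December has 31).
Jan 30, 2170 → Feb 28, 2170: 29 days (January has 31).
Feb 28, 2170 → Mar 28, 2170: 28 days (February has 28).
Mar 28, 2170 → Apr 28, 2170: 31 days (March has 31).
Apr 28, 2170 → May 28, 2170: 30 days (April has 30).
May 28, 2170 → Jun 28, 2170: 31 days (May has 31).
Jun 28, 2170 → Jul 26, 2170: 28 days.
Total: 1699 days.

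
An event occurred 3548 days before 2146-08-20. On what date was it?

−365 (one year) → Aug 20, 2145 (3183 left).
−365 (one year) → Aug 20, 2144 (2818 left).
−366 (one year; includes Feb 29, 2144) → Aug 20, 2143 (2452 left).
−365 (one year) → Aug 20, 2142 (2087 left).
−365 (one year) → Aug 20, 2141 (1722 left).
−365 (one year) → Aug 20, 2140 (1357 left).
−366 (one year; includes Feb 29, 2140) → Aug 20, 2139 (991 left).
−365 (one year) → Aug 20, 2138 (626 left).
−365 (one year) → Aug 20, 2137 (261 left).
−20 → Jul 31, 2137 (end of Jul, 31 days; 241 left).
−31 → Jun 30, 2137 (end of Jun, 30 days; 210 left).
−30 → May 31, 2137 (end of May, 31 days; 180 left).
−31 → Apr 30, 2137 (end of Apr, 30 days; 149 left).
−30 → Mar 31, 2137 (end of Mar, 31 days; 119 left).
−31 → Feb 28, 2137 (end of Feb, 28 days; 88 left).
−28 → Jan 31, 2137 (end of Jan, 31 days; 60 left).
−31 → Dec 31, 2136 (end of Dec, 31 days; 29 left).
−29 → Dec 2, 2136.

December 2, 2136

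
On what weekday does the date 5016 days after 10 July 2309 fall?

Jul 10, 2309 is a Saturday.
5016 mod 7 = 4, so 5016 days after a Saturday is Saturday + 4 = Wednesday.

Wednesday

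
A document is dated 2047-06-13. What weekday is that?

Thursday

January 1, 2047 is a Tuesday.
Jan 1, 2047 → Feb 1, 2047: 31 days (January has 31).
Feb 1, 2047 → Mar 1, 2047: 28 days (February has 28).
Mar 1, 2047 → Apr 1, 2047: 31 days (March has 31).
Apr 1, 2047 → May 1, 2047: 30 days (April has 30).
May 1, 2047 → Jun 1, 2047: 31 days (May has 31).
Jun 1, 2047 → Jun 13, 2047: 12 days.
Total: 163 days.
163 mod 7 = 2, so Tuesday + 2 = Thursday.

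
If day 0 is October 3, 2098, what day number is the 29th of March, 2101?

907

Oct 3, 2098 → Oct 3, 2099: 365 days.
Oct 3, 2099 → Oct 3, 2100: 365 days.
Oct 3, 2100 → Nov 3, 2100: 31 days (October has 31).
Nov 3, 2100 → Dec 3, 2100: 30 days (November has 30).
Dec 3, 2100 → Jan 3, 2101: 31 days (December has 31).
Jan 3, 2101 → Feb 3, 2101: 31 days (January has 31).
Feb 3, 2101 → Mar 3, 2101: 28 days (February has 28).
Mar 3, 2101 → Mar 29, 2101: 26 days.
Total: 907 days.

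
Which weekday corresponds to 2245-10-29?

Wednesday

Doomsday rule: the anchor day for the 2200s is Friday. For year 45: 45÷12 = 3 r 9, and 9÷4 = 2, so 3+9+2 = 14.
Friday + 14 ≡ Friday — that's 2245's doomsday.
In October the doomsday date is Oct 10.
Oct 29 is 19 days after Oct 10; 19 mod 7 = 5, so Friday + 5 = Wednesday.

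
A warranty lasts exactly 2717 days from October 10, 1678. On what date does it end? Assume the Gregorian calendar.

+365 (one year) → Oct 10, 1679 (2352 left).
+366 (one year; includes Feb 29, 1680) → Oct 10, 1680 (1986 left).
+365 (one year) → Oct 10, 1681 (1621 left).
+365 (one year) → Oct 10, 1682 (1256 left).
+365 (one year) → Oct 10, 1683 (891 left).
+366 (one year; includes Feb 29, 1684) → Oct 10, 1684 (525 left).
+365 (one year) → Oct 10, 1685 (160 left).
Oct has 31 days: +22 → Nov 1, 1685 (138 left).
Nov has 30 days: +30 → Dec 1, 1685 (108 left).
Dec has 31 days: +31 → Jan 1, 1686 (77 left).
Jan has 31 days: +31 → Feb 1, 1686 (46 left).
Feb has 28 days: +28 → Mar 1, 1686 (18 left).
+18 → Mar 19, 1686.

March 19, 1686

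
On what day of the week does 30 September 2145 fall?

Doomsday rule: the anchor day for the 2100s is Sunday. For year 45: 45÷12 = 3 r 9, and 9÷4 = 2, so 3+9+2 = 14.
Sunday + 14 ≡ Sunday — that's 2145's doomsday.
In September the doomsday date is Sep 5.
Sep 30 is 25 days after Sep 5; 25 mod 7 = 4, so Sunday + 4 = Thursday.

Thursday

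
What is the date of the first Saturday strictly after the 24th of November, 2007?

December 1, 2007

Nov 24, 2007 is a Saturday.
From Saturday to the next Saturday is 7 days.
Nov 24, 2007 + 7 = Dec 1, 2007.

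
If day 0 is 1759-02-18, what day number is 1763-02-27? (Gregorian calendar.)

1470

Feb 18, 1759 → Feb 18, 1760: 365 days.
Feb 18, 1760 → Feb 18, 1761: 366 days (Feb 29, 1760 is in that span).
Feb 18, 1761 → Feb 18, 1762: 365 days.
Feb 18, 1762 → Mar 18, 1762: 28 days (February has 28).
Mar 18, 1762 → Apr 18, 1762: 31 days (March has 31).
Apr 18, 1762 → May 18, 1762: 30 days (April has 30).
May 18, 1762 → Jun 18, 1762: 31 days (May has 31).
Jun 18, 1762 → Jul 18, 1762: 30 days (June has 30).
Jul 18, 1762 → Aug 18, 1762: 31 days (July has 31).
Aug 18, 1762 → Sep 18, 1762: 31 days (August has 31).
Sep 18, 1762 → Oct 18, 1762: 30 days (September has 30).
Oct 18, 1762 → Nov 18, 1762: 31 days (October has 31).
Nov 18, 1762 → Dec 18, 1762: 30 days (November has 30).
Dec 18, 1762 → Jan 18, 1763: 31 days (December has 31).
Jan 18, 1763 → Feb 18, 1763: 31 days (January has 31).
Feb 18, 1763 → Feb 27, 1763: 9 days.
Total: 1470 days.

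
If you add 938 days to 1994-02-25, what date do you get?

September 20, 1996

+365 (one year) → Feb 25, 1995 (573 left).
+365 (one year) → Feb 25, 1996 (208 left).
Feb has 29 days: +5 → Mar 1, 1996 (203 left).
Mar has 31 days: +31 → Apr 1, 1996 (172 left).
Apr has 30 days: +30 → May 1, 1996 (142 left).
May has 31 days: +31 → Jun 1, 1996 (111 left).
Jun has 30 days: +30 → Jul 1, 1996 (81 left).
Jul has 31 days: +31 → Aug 1, 1996 (50 left).
Aug has 31 days: +31 → Sep 1, 1996 (19 left).
+19 → Sep 20, 1996.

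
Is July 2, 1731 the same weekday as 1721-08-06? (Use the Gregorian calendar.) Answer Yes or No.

From Aug 6, 1721 to Jul 2, 1731 is 3617 days.
3617 mod 7 = 5, so they are different weekdays.
(Aug 6, 1721 is a Wednesday; Jul 2, 1731 is a Monday.)

No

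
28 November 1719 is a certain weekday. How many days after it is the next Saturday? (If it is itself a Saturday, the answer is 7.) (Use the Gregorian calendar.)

4

Nov 28, 1719 is a Tuesday.
From Tuesday to the next Saturday is 4 days.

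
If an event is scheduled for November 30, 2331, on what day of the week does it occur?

Doomsday rule: the anchor day for the 2300s is Wednesday. For year 31: 31÷12 = 2 r 7, and 7÷4 = 1, so 2+7+1 = 10.
Wednesday + 10 ≡ Saturday — that's 2331's doomsday.
In November the doomsday date is Nov 7.
Nov 30 is 23 days after Nov 7; 23 mod 7 = 2, so Saturday + 2 = Monday.

Monday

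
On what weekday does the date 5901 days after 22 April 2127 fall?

First find the weekday of Apr 22, 2127. Doomsday rule: the anchor day for the 2100s is Sunday. For year 27: 27÷12 = 2 r 3, and 3÷4 = 0, so 2+3+0 = 5.
Sunday + 5 ≡ Friday — that's 2127's doomsday.
In April the doomsday date is Apr 4.
Apr 22 is 18 days after Apr 4; 18 mod 7 = 4, so Friday + 4 = Tuesday.
5901 mod 7 = 0, so 5901 days after a Tuesday is Tuesday + 0 = Tuesday.

Tuesday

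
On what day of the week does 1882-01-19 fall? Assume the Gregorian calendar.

Thursday

Doomsday rule: the anchor day for the 1800s is Friday. For year 82: 82÷12 = 6 r 10, and 10÷4 = 2, so 6+10+2 = 18.
Friday + 18 ≡ Tuesday — that's 1882's doomsday.
In January the doomsday date is Jan 3 (1882 is not a leap year).
Jan 19 is 16 days after Jan 3; 16 mod 7 = 2, so Tuesday + 2 = Thursday.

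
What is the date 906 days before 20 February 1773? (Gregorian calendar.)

−366 (one year; includes Feb 29, 1772) → Feb 20, 1772 (540 left).
−365 (one year) → Feb 20, 1771 (175 left).
−20 → Jan 31, 1771 (end of Jan, 31 days; 155 left).
−31 → Dec 31, 1770 (end of Dec, 31 days; 124 left).
−31 → Nov 30, 1770 (end of Nov, 30 days; 93 left).
−30 → Oct 31, 1770 (end of Oct, 31 days; 63 left).
−31 → Sep 30, 1770 (end of Sep, 30 days; 32 left).
−30 → Aug 31, 1770 (end of Aug, 31 days; 2 left).
−2 → Aug 29, 1770.

August 29, 1770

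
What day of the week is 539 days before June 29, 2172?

Monday

Jun 29, 2172 is a Monday.
539 mod 7 = 0, so 539 days before a Monday is Monday − 0 = Monday.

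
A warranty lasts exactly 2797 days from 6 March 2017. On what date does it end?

+365 (one year) → Mar 6, 2018 (2432 left).
+365 (one year) → Mar 6, 2019 (2067 left).
+366 (one year; includes Feb 29, 2020) → Mar 6, 2020 (1701 left).
+365 (one year) → Mar 6, 2021 (1336 left).
+365 (one year) → Mar 6, 2022 (971 left).
+365 (one year) → Mar 6, 2023 (606 left).
+366 (one year; includes Feb 29, 2024) → Mar 6, 2024 (240 left).
Mar has 31 days: +26 → Apr 1, 2024 (214 left).
Apr has 30 days: +30 → May 1, 2024 (184 left).
May has 31 days: +31 → Jun 1, 2024 (153 left).
Jun has 30 days: +30 → Jul 1, 2024 (123 left).
Jul has 31 days: +31 → Aug 1, 2024 (92 left).
Aug has 31 days: +31 → Sep 1, 2024 (61 left).
Sep has 30 days: +30 → Oct 1, 2024 (31 left).
Oct has 31 days: +31 → Nov 1, 2024 (0 left).

November 1, 2024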